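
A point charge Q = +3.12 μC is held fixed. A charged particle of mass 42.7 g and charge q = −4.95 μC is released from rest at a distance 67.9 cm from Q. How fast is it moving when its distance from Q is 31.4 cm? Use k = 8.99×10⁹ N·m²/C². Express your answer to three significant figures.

3.34 m/s

Only the electrostatic force acts, so mechanical energy is conserved: ½mv² = U₁ − U₂ = kQq(1/r₁ − 1/r₂).
U₁ − U₂ = (8.99×10⁹ N·m²/C²)(3.12×10⁻⁶ C)(-4.95×10⁻⁶ C)(1/0.679 − 1/0.314) = 0.238 J.
v = √(2·0.238/0.0427) = 3.34 m/s.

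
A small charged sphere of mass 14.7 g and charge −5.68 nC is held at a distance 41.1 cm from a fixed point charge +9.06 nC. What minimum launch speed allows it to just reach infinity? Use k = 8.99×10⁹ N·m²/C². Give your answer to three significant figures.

0.0124 m/s

To just escape, total mechanical energy must reach zero at infinity: ½mv²_min + U = 0, so ½mv²_min = −U = |kQq|/r.
|U| = |kQq|/r = (8.99×10⁹ N·m²/C²)(9.06×10⁻⁹)(5.68×10⁻⁹)/(0.411) = 1.13×10⁻⁶ J.
v_min = √(2|U|/m) = √(2·1.13×10⁻⁶/0.0147) = 0.0124 m/s.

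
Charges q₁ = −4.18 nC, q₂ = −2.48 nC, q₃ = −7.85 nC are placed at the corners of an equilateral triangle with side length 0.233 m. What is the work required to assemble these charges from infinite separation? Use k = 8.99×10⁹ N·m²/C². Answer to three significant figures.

The work to assemble the configuration equals its total potential energy, U = Σ kqᵢqⱼ/rᵢⱼ over all pairs.
All three pair separations equal the side length, 0.233 m.
U = (4.00×10⁻⁷) + (1.27×10⁻⁶) + (7.51×10⁻⁷) = 2.42×10⁻⁶ J.

2.42×10⁻⁶ J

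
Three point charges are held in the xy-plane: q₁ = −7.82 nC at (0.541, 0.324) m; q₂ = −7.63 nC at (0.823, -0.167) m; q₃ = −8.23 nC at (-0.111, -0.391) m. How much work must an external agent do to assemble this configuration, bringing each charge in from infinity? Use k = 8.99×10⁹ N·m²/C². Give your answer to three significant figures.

The assembly work is the sum of pairwise potential energies, U = Σ_{i<j} kqᵢqⱼ/rᵢⱼ.
Pair separations: r₁₂ = 0.566 m, r₁₃ = 0.968 m, r₂₃ = 0.960 m.
U = (9.47×10⁻⁷) + (5.98×10⁻⁷) + (5.88×10⁻⁷) = 2.13×10⁻⁶ J.

2.13×10⁻⁶ J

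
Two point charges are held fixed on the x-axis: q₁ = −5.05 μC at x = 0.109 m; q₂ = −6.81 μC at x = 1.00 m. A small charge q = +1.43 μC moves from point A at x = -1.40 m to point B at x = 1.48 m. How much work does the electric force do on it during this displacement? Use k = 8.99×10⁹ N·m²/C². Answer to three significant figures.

0.150 J

The work done by the electric force is W_field = −ΔU = −q(V_B − V_A) = q(V_A − V_B).
At A: distances to the source charges are 1.51 m, 2.40 m; V_A = Σ kqᵢ/rᵢ = -5.56×10⁴ V.
At B: distances to the source charges are 1.37 m, 0.480 m; V_B = Σ kqᵢ/rᵢ = -1.61×10⁵ V.
ΔV = V_B − V_A = -1.05×10⁵ V.
W_field = −qΔV = −(1.43×10⁻⁶ C)(-1.05×10⁵ V) = 0.150 J.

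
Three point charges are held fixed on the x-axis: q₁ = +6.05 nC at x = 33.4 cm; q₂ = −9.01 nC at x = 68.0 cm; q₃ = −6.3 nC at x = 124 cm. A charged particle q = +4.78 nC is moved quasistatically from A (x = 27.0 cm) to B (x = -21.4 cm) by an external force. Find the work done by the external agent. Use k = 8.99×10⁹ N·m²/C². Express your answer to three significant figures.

For quasistatic motion the external work equals the change in potential energy: W_ext = qΔV = q(V_B − V_A).
At A: distances to the source charges are 0.0640 m, 0.410 m, 0.970 m; V_A = Σ kqᵢ/rᵢ = 594 V.
At B: distances to the source charges are 0.548 m, 0.894 m, 1.45 m; V_B = Σ kqᵢ/rᵢ = -30.3 V.
ΔV = V_B − V_A = -624 V.
W_ext = qΔV = (4.78×10⁻⁹ C)(-624 V) = -2.98×10⁻⁶ J.

-2.98×10⁻⁶ J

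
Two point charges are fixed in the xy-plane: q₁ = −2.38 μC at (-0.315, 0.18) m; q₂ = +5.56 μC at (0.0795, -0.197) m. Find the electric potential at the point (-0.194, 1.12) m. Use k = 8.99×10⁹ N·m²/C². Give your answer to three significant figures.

Electric potential is a scalar, so the contributions from each charge add algebraically: V = Σ kqᵢ/rᵢ.
Distances from the field point to each charge: r₁ = 0.948 m, r₂ = 1.35 m.
V = k[(-2.38×10⁻⁶)/(0.948) + (5.56×10⁻⁶)/(1.35)] = 1.46×10⁴ V.

1.46×10⁴ V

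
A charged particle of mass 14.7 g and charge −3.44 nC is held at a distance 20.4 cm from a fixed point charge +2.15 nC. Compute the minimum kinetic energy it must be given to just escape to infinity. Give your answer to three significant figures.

3.26×10⁻⁷ J

To just escape, total mechanical energy must reach zero at infinity: ½mv²_min + U = 0, so ½mv²_min = −U = |kQq|/r.
|U| = |kQq|/r = (8.99×10⁹ N·m²/C²)(2.15×10⁻⁹)(3.44×10⁻⁹)/(0.204) = 3.26×10⁻⁷ J.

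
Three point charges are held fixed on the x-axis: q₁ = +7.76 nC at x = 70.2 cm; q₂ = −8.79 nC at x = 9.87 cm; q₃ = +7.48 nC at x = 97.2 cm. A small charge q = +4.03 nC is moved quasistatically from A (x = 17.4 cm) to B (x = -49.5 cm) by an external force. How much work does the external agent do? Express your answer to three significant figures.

3.24×10⁻⁶ J

For quasistatic motion the external work equals the change in potential energy: W_ext = qΔV = q(V_B − V_A).
At A: distances to the source charges are 0.528 m, 0.0753 m, 0.798 m; V_A = Σ kqᵢ/rᵢ = -833 V.
At B: distances to the source charges are 1.20 m, 0.594 m, 1.47 m; V_B = Σ kqᵢ/rᵢ = -29.0 V.
ΔV = V_B − V_A = 804 V.
W_ext = qΔV = (4.03×10⁻⁹ C)(804 V) = 3.24×10⁻⁶ J.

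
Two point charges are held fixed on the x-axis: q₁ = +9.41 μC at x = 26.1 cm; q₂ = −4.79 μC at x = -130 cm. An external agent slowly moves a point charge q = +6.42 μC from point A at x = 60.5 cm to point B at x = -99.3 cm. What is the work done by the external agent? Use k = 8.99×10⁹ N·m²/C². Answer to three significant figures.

For quasistatic motion the external work equals the change in potential energy: W_ext = qΔV = q(V_B − V_A).
At A: distances to the source charges are 0.344 m, 1.91 m; V_A = Σ kqᵢ/rᵢ = 2.23×10⁵ V.
At B: distances to the source charges are 1.25 m, 0.307 m; V_B = Σ kqᵢ/rᵢ = -7.28×10⁴ V.
ΔV = V_B − V_A = -2.96×10⁵ V.
W_ext = qΔV = (6.42×10⁻⁶ C)(-2.96×10⁵ V) = -1.90 J.

-1.90 J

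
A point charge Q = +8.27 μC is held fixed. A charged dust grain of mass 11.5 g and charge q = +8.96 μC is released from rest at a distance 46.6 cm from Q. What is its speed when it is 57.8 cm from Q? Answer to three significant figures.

6.94 m/s

Only the electrostatic force acts, so mechanical energy is conserved: ½mv² = U₁ − U₂ = kQq(1/r₁ − 1/r₂).
U₁ − U₂ = (8.99×10⁹ N·m²/C²)(8.27×10⁻⁶ C)(8.96×10⁻⁶ C)(1/0.466 − 1/0.578) = 0.277 J.
v = √(2·0.277/0.0115) = 6.94 m/s.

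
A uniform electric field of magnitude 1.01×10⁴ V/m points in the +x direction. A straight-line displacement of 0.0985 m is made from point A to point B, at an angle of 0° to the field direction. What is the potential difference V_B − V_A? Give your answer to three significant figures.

Only the component of displacement along E changes the potential: ΔV = −E·d·cosθ.
ΔV = −(1.01×10⁴ V/m)(0.0985 m)cos0° = -995 V.

-995 V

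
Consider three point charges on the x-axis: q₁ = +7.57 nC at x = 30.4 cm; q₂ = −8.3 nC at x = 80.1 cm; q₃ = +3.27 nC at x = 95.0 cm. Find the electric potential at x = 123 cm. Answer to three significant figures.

4.55 V

Electric potential is a scalar, so the contributions from each charge add algebraically: V = Σ kqᵢ/rᵢ.
Distances from the field point to each charge: r₁ = 0.926 m, r₂ = 0.429 m, r₃ = 0.280 m.
V = k[(7.57×10⁻⁹)/(0.926) + (-8.30×10⁻⁹)/(0.429) + (3.27×10⁻⁹)/(0.280)] = 4.55 V.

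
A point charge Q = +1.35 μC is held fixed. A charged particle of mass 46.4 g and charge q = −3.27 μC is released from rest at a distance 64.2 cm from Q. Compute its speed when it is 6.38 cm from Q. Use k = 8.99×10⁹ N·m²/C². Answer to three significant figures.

Only the electrostatic force acts, so mechanical energy is conserved: ½mv² = U₁ − U₂ = kQq(1/r₁ − 1/r₂).
U₁ − U₂ = (8.99×10⁹ N·m²/C²)(1.35×10⁻⁶ C)(-3.27×10⁻⁶ C)(1/0.642 − 1/0.0638) = 0.560 J.
v = √(2·0.560/0.0464) = 4.91 m/s.

4.91 m/s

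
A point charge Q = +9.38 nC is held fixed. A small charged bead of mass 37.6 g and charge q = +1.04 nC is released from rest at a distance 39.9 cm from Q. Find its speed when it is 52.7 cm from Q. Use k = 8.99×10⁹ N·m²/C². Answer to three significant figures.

1.69×10⁻³ m/s

Only the electrostatic force acts, so mechanical energy is conserved: ½mv² = U₁ − U₂ = kQq(1/r₁ − 1/r₂).
U₁ − U₂ = (8.99×10⁹ N·m²/C²)(9.38×10⁻⁹ C)(1.04×10⁻⁹ C)(1/0.399 − 1/0.527) = 5.34×10⁻⁸ J.
v = √(2·5.34×10⁻⁸/0.0376) = 1.69×10⁻³ m/s.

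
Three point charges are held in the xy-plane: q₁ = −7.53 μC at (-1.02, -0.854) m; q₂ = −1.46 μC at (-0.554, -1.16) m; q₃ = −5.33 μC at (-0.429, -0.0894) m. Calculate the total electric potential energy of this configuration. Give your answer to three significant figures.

0.616 J

The work to assemble the configuration equals its total potential energy, U = Σ kqᵢqⱼ/rᵢⱼ over all pairs.
Pair separations: r₁₂ = 0.557 m, r₁₃ = 0.966 m, r₂₃ = 1.08 m.
U = (0.177) + (0.373) + (0.0649) = 0.616 J.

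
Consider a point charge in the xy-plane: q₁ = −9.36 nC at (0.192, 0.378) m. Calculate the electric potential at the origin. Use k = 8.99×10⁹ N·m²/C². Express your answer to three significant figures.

-198 V

Electric potential is a scalar, so the contributions from each charge add algebraically: V = Σ kqᵢ/rᵢ.
Distances from the field point to each charge: r₁ = 0.424 m.
V = k[(-9.36×10⁻⁹)/(0.424)] = -198 V.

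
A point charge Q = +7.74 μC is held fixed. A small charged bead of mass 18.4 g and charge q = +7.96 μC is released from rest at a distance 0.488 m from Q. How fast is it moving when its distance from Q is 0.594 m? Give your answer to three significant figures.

Only the electrostatic force acts, so mechanical energy is conserved: ½mv² = U₁ − U₂ = kQq(1/r₁ − 1/r₂).
U₁ − U₂ = (8.99×10⁹ N·m²/C²)(7.74×10⁻⁶ C)(7.96×10⁻⁶ C)(1/0.488 − 1/0.594) = 0.203 J.
v = √(2·0.203/0.0184) = 4.69 m/s.

4.69 m/s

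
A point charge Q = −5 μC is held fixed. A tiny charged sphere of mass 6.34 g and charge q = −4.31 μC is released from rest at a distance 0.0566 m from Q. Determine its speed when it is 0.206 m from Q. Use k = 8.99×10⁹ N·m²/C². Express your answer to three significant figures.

28.0 m/s

Only the electrostatic force acts, so mechanical energy is conserved: ½mv² = U₁ − U₂ = kQq(1/r₁ − 1/r₂).
U₁ − U₂ = (8.99×10⁹ N·m²/C²)(-5.00×10⁻⁶ C)(-4.31×10⁻⁶ C)(1/0.0566 − 1/0.206) = 2.48 J.
v = √(2·2.48/6.34×10⁻³) = 28.0 m/s.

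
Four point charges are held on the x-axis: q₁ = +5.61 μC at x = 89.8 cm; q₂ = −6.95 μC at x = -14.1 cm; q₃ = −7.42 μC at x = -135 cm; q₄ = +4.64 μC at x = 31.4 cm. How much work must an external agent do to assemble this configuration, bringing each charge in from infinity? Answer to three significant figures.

The work to assemble the configuration equals its total potential energy, U = Σ kqᵢqⱼ/rᵢⱼ over all pairs.
Pair separations: r₁₂ = 1.04 m, r₁₃ = 2.25 m, r₁₄ = 0.584 m, r₂₃ = 1.21 m, r₂₄ = 0.455 m, r₃₄ = 1.66 m.
Summing all 6 pair terms gives U = -0.543 J.

-0.543 J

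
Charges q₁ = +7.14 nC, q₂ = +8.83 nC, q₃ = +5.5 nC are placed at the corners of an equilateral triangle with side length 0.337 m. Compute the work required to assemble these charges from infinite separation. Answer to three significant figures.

The work to assemble the configuration equals its total potential energy, U = Σ kqᵢqⱼ/rᵢⱼ over all pairs.
All three pair separations equal the side length, 0.337 m.
U = (1.68×10⁻⁶) + (1.05×10⁻⁶) + (1.30×10⁻⁶) = 4.02×10⁻⁶ J.

4.02×10⁻⁶ J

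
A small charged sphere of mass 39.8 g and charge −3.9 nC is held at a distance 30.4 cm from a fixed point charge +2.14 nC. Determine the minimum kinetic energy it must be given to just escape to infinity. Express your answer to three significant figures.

2.47×10⁻⁷ J

To just escape, total mechanical energy must reach zero at infinity: ½mv²_min + U = 0, so ½mv²_min = −U = |kQq|/r.
|U| = |kQq|/r = (8.99×10⁹ N·m²/C²)(2.14×10⁻⁹)(3.90×10⁻⁹)/(0.304) = 2.47×10⁻⁷ J.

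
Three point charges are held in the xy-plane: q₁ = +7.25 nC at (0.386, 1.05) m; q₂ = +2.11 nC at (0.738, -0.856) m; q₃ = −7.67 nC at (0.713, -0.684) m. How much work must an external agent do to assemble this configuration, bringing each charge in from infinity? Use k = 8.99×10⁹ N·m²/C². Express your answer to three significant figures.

-1.05×10⁻⁶ J

The work to assemble the configuration equals its total potential energy, U = Σ kqᵢqⱼ/rᵢⱼ over all pairs.
Pair separations: r₁₂ = 1.94 m, r₁₃ = 1.76 m, r₂₃ = 0.174 m.
U = (7.10×10⁻⁸) + (-2.83×10⁻⁷) + (-8.37×10⁻⁷) = -1.05×10⁻⁶ J.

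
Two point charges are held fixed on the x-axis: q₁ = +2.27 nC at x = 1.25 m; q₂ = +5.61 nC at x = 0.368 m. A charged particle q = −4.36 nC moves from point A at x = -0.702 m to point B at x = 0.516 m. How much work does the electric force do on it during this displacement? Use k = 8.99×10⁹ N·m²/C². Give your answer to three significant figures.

1.36×10⁻⁶ J

The work done by the electric force is W_field = −ΔU = −q(V_B − V_A) = q(V_A − V_B).
At A: distances to the source charges are 1.95 m, 1.07 m; V_A = Σ kqᵢ/rᵢ = 57.6 V.
At B: distances to the source charges are 0.734 m, 0.148 m; V_B = Σ kqᵢ/rᵢ = 369 V.
ΔV = V_B − V_A = 311 V.
W_field = −qΔV = −(-4.36×10⁻⁹ C)(311 V) = 1.36×10⁻⁶ J.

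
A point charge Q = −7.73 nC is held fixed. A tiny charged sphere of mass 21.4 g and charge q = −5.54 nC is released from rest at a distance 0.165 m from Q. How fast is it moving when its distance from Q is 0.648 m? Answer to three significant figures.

0.0127 m/s

Only the electrostatic force acts, so mechanical energy is conserved: ½mv² = U₁ − U₂ = kQq(1/r₁ − 1/r₂).
U₁ − U₂ = (8.99×10⁹ N·m²/C²)(-7.73×10⁻⁹ C)(-5.54×10⁻⁹ C)(1/0.165 − 1/0.648) = 1.74×10⁻⁶ J.
v = √(2·1.74×10⁻⁶/0.0214) = 0.0127 m/s.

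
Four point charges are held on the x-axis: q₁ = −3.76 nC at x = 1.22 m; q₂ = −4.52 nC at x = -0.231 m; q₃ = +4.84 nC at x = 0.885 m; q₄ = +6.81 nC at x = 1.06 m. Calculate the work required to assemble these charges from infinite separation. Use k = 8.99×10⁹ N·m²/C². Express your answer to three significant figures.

The assembly work is the sum of pairwise potential energies, U = Σ_{i<j} kqᵢqⱼ/rᵢⱼ.
Pair separations: r₁₂ = 1.45 m, r₁₃ = 0.335 m, r₁₄ = 0.160 m, r₂₃ = 1.12 m, r₂₄ = 1.29 m, r₃₄ = 0.175 m.
Summing all 6 pair terms gives U = -5.19×10⁻⁷ J.

-5.19×10⁻⁷ J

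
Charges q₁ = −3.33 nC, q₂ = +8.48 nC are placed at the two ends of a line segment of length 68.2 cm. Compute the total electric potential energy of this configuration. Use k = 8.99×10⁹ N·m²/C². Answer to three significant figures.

The work to assemble the configuration equals its total potential energy, U = Σ kqᵢqⱼ/rᵢⱼ over all pairs.
The separation is r = 0.682 m.
U = (-3.72×10⁻⁷) = -3.72×10⁻⁷ J.

-3.72×10⁻⁷ J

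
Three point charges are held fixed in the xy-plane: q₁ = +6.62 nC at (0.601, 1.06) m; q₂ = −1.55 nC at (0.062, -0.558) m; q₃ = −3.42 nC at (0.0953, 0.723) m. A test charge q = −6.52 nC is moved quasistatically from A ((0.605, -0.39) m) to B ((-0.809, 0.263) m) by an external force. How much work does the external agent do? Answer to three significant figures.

For quasistatic motion the external work equals the change in potential energy: W_ext = qΔV = q(V_B − V_A).
At A: distances to the source charges are 1.45 m, 0.568 m, 1.22 m; V_A = Σ kqᵢ/rᵢ = -8.59 V.
At B: distances to the source charges are 1.62 m, 1.20 m, 1.01 m; V_B = Σ kqᵢ/rᵢ = -5.20 V.
ΔV = V_B − V_A = 3.39 V.
W_ext = qΔV = (-6.52×10⁻⁹ C)(3.39 V) = -2.21×10⁻⁸ J.

-2.21×10⁻⁸ J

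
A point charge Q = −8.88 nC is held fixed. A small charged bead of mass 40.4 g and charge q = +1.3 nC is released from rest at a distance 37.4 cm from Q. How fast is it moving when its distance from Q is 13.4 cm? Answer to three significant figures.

4.96×10⁻³ m/s

Only the electrostatic force acts, so mechanical energy is conserved: ½mv² = U₁ − U₂ = kQq(1/r₁ − 1/r₂).
U₁ − U₂ = (8.99×10⁹ N·m²/C²)(-8.88×10⁻⁹ C)(1.30×10⁻⁹ C)(1/0.374 − 1/0.134) = 4.97×10⁻⁷ J.
v = √(2·4.97×10⁻⁷/0.0404) = 4.96×10⁻³ m/s.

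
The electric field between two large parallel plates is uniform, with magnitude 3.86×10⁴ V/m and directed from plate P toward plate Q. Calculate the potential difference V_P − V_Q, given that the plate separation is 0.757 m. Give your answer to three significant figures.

In a uniform field, potential decreases in the direction of E: ΔV = −E·d for a displacement d parallel to E.
Going from Q to P is a displacement of 0.757 m opposite to the field, so V_P − V_Q = +Ed = 2.92×10⁴ V.

2.92×10⁴ V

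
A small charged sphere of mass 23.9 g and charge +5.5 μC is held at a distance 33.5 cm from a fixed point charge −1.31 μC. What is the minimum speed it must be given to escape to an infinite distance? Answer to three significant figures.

To just escape, total mechanical energy must reach zero at infinity: ½mv²_min + U = 0, so ½mv²_min = −U = |kQq|/r.
|U| = |kQq|/r = (8.99×10⁹ N·m²/C²)(1.31×10⁻⁶)(5.50×10⁻⁶)/(0.335) = 0.193 J.
v_min = √(2|U|/m) = √(2·0.193/0.0239) = 4.02 m/s.

4.02 m/s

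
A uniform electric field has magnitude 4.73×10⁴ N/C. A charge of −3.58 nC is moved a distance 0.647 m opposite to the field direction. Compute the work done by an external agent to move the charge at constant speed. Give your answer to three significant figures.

-1.10×10⁻⁴ J

The potential change for a displacement 0.647 m opposite to the field direction is ΔV = +Ed = 3.06×10⁴ V.
W_ext = qΔV = -1.10×10⁻⁴ J.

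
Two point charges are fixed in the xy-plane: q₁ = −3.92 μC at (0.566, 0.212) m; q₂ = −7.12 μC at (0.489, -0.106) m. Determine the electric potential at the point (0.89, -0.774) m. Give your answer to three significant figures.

The total potential is the scalar sum of each charge's contribution, V = Σ kqᵢ/rᵢ.
Distances from the field point to each charge: r₁ = 1.04 m, r₂ = 0.779 m.
V = k[(-3.92×10⁻⁶)/(1.04) + (-7.12×10⁻⁶)/(0.779)] = -1.16×10⁵ V.

-1.16×10⁵ V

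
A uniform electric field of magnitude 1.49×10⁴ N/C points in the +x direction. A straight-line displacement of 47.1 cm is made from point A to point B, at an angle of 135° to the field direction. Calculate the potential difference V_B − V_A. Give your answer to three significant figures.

4960 V

Only the component of displacement along E changes the potential: ΔV = −E·d·cosθ.
ΔV = −(1.49×10⁴ V/m)(0.471 m)cos135° = 4960 V.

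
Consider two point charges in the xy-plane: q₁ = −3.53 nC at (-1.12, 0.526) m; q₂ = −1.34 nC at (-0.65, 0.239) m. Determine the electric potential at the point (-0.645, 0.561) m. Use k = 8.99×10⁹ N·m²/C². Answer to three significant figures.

-104 V

Electric potential is a scalar, so the contributions from each charge add algebraically: V = Σ kqᵢ/rᵢ.
Distances from the field point to each charge: r₁ = 0.476 m, r₂ = 0.322 m.
V = k[(-3.53×10⁻⁹)/(0.476) + (-1.34×10⁻⁹)/(0.322)] = -104 V.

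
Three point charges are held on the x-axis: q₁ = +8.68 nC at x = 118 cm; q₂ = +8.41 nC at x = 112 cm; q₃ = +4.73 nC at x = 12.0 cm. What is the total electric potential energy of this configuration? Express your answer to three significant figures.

1.16×10⁻⁵ J

The work to assemble the configuration equals its total potential energy, U = Σ kqᵢqⱼ/rᵢⱼ over all pairs.
Pair separations: r₁₂ = 0.0600 m, r₁₃ = 1.06 m, r₂₃ = 1.00 m.
U = (1.09×10⁻⁵) + (3.48×10⁻⁷) + (3.58×10⁻⁷) = 1.16×10⁻⁵ J.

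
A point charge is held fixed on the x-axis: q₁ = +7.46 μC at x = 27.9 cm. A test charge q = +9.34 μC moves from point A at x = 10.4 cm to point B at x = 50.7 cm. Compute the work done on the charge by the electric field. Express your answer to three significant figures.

0.832 J

The work done by the electric force is W_field = −ΔU = −q(V_B − V_A) = q(V_A − V_B).
At A: distance to the source charge is 0.175 m; V_A = kq₁/r = 3.83×10⁵ V.
At B: distance to the source charge is 0.228 m; V_B = kq₁/r = 2.94×10⁵ V.
ΔV = V_B − V_A = -8.91×10⁴ V.
W_field = −qΔV = −(9.34×10⁻⁶ C)(-8.91×10⁴ V) = 0.832 J.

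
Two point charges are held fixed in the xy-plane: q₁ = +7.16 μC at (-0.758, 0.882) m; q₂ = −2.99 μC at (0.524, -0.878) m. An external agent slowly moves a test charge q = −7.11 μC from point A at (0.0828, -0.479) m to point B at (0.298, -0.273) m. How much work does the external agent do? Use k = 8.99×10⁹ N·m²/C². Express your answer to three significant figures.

For quasistatic motion the external work equals the change in potential energy: W_ext = qΔV = q(V_B − V_A).
At A: distances to the source charges are 1.60 m, 0.595 m; V_A = Σ kqᵢ/rᵢ = -4950 V.
At B: distances to the source charges are 1.56 m, 0.646 m; V_B = Σ kqᵢ/rᵢ = -490 V.
ΔV = V_B − V_A = 4460 V.
W_ext = qΔV = (-7.11×10⁻⁶ C)(4460 V) = -0.0317 J.

-0.0317 J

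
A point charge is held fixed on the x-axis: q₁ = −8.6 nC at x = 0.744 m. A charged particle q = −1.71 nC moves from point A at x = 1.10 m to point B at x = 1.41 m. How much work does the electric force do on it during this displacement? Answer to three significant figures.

1.73×10⁻⁷ J

The work done by the electric force is W_field = −ΔU = −q(V_B − V_A) = q(V_A − V_B).
At A: distance to the source charge is 0.356 m; V_A = kq₁/r = -217 V.
At B: distance to the source charge is 0.666 m; V_B = kq₁/r = -116 V.
ΔV = V_B − V_A = 101 V.
W_field = −qΔV = −(-1.71×10⁻⁹ C)(101 V) = 1.73×10⁻⁷ J.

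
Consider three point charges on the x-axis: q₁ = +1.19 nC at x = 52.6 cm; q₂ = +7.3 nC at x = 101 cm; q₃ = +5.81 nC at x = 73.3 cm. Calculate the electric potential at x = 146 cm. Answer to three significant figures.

Electric potential is a scalar, so the contributions from each charge add algebraically: V = Σ kqᵢ/rᵢ.
Distances from the field point to each charge: r₁ = 0.934 m, r₂ = 0.450 m, r₃ = 0.727 m.
V = k[(1.19×10⁻⁹)/(0.934) + (7.30×10⁻⁹)/(0.450) + (5.81×10⁻⁹)/(0.727)] = 229 V.

229 V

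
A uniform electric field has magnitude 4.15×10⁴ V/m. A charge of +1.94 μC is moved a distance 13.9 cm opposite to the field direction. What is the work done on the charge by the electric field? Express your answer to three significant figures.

The potential change for a displacement 13.9 cm opposite to the field direction is ΔV = +Ed = 5770 V.
W_field = −qΔV = -0.0112 J.

-0.0112 J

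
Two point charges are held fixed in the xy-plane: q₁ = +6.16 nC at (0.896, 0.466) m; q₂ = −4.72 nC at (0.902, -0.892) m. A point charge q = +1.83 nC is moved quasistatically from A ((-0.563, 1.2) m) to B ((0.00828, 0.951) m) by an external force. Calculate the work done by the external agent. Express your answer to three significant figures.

For quasistatic motion the external work equals the change in potential energy: W_ext = qΔV = q(V_B − V_A).
At A: distances to the source charges are 1.63 m, 2.55 m; V_A = Σ kqᵢ/rᵢ = 17.3 V.
At B: distances to the source charges are 1.01 m, 2.05 m; V_B = Σ kqᵢ/rᵢ = 34.0 V.
ΔV = V_B − V_A = 16.7 V.
W_ext = qΔV = (1.83×10⁻⁹ C)(16.7 V) = 3.06×10⁻⁸ J.

3.06×10⁻⁸ J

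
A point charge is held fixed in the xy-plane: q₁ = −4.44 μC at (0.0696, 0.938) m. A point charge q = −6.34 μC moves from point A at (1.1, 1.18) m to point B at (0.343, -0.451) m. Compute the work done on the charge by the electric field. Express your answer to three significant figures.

The work done by the electric force is W_field = −ΔU = −q(V_B − V_A) = q(V_A − V_B).
At A: distance to the source charge is 1.06 m; V_A = kq₁/r = -3.77×10⁴ V.
At B: distance to the source charge is 1.42 m; V_B = kq₁/r = -2.82×10⁴ V.
ΔV = V_B − V_A = 9520 V.
W_field = −qΔV = −(-6.34×10⁻⁶ C)(9520 V) = 0.0603 J.

0.0603 J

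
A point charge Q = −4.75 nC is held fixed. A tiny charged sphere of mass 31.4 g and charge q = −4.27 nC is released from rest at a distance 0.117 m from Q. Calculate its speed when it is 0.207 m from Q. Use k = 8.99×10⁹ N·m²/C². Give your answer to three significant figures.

Only the electrostatic force acts, so mechanical energy is conserved: ½mv² = U₁ − U₂ = kQq(1/r₁ − 1/r₂).
U₁ − U₂ = (8.99×10⁹ N·m²/C²)(-4.75×10⁻⁹ C)(-4.27×10⁻⁹ C)(1/0.117 − 1/0.207) = 6.78×10⁻⁷ J.
v = √(2·6.78×10⁻⁷/0.0314) = 6.57×10⁻³ m/s.

6.57×10⁻³ m/s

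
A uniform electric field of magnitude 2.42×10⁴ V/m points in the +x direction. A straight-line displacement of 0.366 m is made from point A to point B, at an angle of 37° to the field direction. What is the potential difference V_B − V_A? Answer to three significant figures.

Only the component of displacement along E changes the potential: ΔV = −E·d·cosθ.
ΔV = −(2.42×10⁴ V/m)(0.366 m)cos37° = -7070 V.

-7070 V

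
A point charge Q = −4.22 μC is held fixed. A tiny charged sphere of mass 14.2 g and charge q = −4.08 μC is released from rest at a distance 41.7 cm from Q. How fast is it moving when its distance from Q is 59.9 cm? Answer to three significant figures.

3.99 m/s

Only the electrostatic force acts, so mechanical energy is conserved: ½mv² = U₁ − U₂ = kQq(1/r₁ − 1/r₂).
U₁ − U₂ = (8.99×10⁹ N·m²/C²)(-4.22×10⁻⁶ C)(-4.08×10⁻⁶ C)(1/0.417 − 1/0.599) = 0.113 J.
v = √(2·0.113/0.0142) = 3.99 m/s.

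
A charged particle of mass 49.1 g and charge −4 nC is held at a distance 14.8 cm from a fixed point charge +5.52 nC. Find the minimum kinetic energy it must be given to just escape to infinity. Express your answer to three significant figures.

1.34×10⁻⁶ J

To just escape, total mechanical energy must reach zero at infinity: ½mv²_min + U = 0, so ½mv²_min = −U = |kQq|/r.
|U| = |kQq|/r = (8.99×10⁹ N·m²/C²)(5.52×10⁻⁹)(4.00×10⁻⁹)/(0.148) = 1.34×10⁻⁶ J.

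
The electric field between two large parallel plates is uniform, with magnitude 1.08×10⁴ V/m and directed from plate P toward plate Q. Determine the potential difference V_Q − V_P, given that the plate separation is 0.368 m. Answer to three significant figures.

In a uniform field, potential decreases in the direction of E: ΔV = −E·d for a displacement d parallel to E.
Going from P to Q is a displacement of 0.368 m along the field, so V_Q − V_P = −Ed = -3970 V.

-3970 V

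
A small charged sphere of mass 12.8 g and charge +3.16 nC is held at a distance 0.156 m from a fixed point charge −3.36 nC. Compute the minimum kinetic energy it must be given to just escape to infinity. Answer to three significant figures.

6.12×10⁻⁷ J

To just escape, total mechanical energy must reach zero at infinity: ½mv²_min + U = 0, so ½mv²_min = −U = |kQq|/r.
|U| = |kQq|/r = (8.99×10⁹ N·m²/C²)(3.36×10⁻⁹)(3.16×10⁻⁹)/(0.156) = 6.12×10⁻⁷ J.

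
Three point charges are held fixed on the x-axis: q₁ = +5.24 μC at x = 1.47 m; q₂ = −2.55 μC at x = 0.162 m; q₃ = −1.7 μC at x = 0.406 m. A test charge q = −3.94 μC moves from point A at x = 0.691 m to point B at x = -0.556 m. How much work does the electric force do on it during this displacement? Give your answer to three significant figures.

0.0470 J

The work done by the electric force is W_field = −ΔU = −q(V_B − V_A) = q(V_A − V_B).
At A: distances to the source charges are 0.779 m, 0.529 m, 0.285 m; V_A = Σ kqᵢ/rᵢ = -3.65×10⁴ V.
At B: distances to the source charges are 2.03 m, 0.718 m, 0.962 m; V_B = Σ kqᵢ/rᵢ = -2.46×10⁴ V.
ΔV = V_B − V_A = 1.19×10⁴ V.
W_field = −qΔV = −(-3.94×10⁻⁶ C)(1.19×10⁴ V) = 0.0470 J.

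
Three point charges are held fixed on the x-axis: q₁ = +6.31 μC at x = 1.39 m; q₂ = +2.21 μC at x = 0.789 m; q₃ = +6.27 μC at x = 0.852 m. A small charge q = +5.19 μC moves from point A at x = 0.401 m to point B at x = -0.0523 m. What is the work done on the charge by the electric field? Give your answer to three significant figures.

0.562 J

The work done by the electric force is W_field = −ΔU = −q(V_B − V_A) = q(V_A − V_B).
At A: distances to the source charges are 0.989 m, 0.388 m, 0.451 m; V_A = Σ kqᵢ/rᵢ = 2.34×10⁵ V.
At B: distances to the source charges are 1.44 m, 0.841 m, 0.904 m; V_B = Σ kqᵢ/rᵢ = 1.25×10⁵ V.
ΔV = V_B − V_A = -1.08×10⁵ V.
W_field = −qΔV = −(5.19×10⁻⁶ C)(-1.08×10⁵ V) = 0.562 J.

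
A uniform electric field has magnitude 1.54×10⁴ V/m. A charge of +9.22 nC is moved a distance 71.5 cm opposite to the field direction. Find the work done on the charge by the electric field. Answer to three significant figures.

The potential change for a displacement 71.5 cm opposite to the field direction is ΔV = +Ed = 1.10×10⁴ V.
W_field = −qΔV = -1.02×10⁻⁴ J.

-1.02×10⁻⁴ J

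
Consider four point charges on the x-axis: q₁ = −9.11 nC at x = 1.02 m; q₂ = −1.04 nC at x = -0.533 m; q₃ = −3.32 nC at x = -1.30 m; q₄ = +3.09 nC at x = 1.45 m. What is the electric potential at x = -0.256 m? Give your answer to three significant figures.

-110 V

Electric potential is a scalar, so the contributions from each charge add algebraically: V = Σ kqᵢ/rᵢ.
Distances from the field point to each charge: r₁ = 1.28 m, r₂ = 0.277 m, r₃ = 1.04 m, r₄ = 1.71 m.
V = k[(-9.11×10⁻⁹)/(1.28) + (-1.04×10⁻⁹)/(0.277) + (-3.32×10⁻⁹)/(1.04) + (3.09×10⁻⁹)/(1.71)] = -110 V.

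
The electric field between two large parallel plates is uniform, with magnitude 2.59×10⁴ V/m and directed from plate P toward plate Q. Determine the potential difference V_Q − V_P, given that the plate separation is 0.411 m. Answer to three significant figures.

In a uniform field, potential decreases in the direction of E: ΔV = −E·d for a displacement d parallel to E.
Going from P to Q is a displacement of 0.411 m along the field, so V_Q − V_P = −Ed = -1.06×10⁴ V.

-1.06×10⁴ V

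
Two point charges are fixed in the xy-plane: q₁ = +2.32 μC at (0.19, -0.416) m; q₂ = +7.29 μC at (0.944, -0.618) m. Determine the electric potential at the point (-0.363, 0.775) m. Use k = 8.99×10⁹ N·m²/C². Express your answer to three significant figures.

The total potential is the scalar sum of each charge's contribution, V = Σ kqᵢ/rᵢ.
Distances from the field point to each charge: r₁ = 1.31 m, r₂ = 1.91 m.
V = k[(2.32×10⁻⁶)/(1.31) + (7.29×10⁻⁶)/(1.91)] = 5.02×10⁴ V.

5.02×10⁴ V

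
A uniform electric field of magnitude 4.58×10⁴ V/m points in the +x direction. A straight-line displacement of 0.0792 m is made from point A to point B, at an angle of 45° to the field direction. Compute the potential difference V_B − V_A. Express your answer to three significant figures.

-2560 V

Only the component of displacement along E changes the potential: ΔV = −E·d·cosθ.
ΔV = −(4.58×10⁴ V/m)(0.0792 m)cos45° = -2560 V.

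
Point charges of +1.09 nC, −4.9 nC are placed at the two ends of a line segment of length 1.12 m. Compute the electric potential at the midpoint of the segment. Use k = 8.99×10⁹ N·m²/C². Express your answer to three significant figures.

Electric potential is a scalar, so the contributions from each charge add algebraically: V = Σ kqᵢ/rᵢ.
Each charge is 0.560 m from the midpoint.
V = k[(1.09×10⁻⁹)/(0.560) + (-4.90×10⁻⁹)/(0.560)] = -61.2 V.

-61.2 V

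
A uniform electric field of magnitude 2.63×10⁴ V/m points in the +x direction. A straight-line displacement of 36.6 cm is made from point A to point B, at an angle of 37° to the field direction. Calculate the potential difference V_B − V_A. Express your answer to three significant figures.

Only the component of displacement along E changes the potential: ΔV = −E·d·cosθ.
ΔV = −(2.63×10⁴ V/m)(0.366 m)cos37° = -7690 V.

-7690 V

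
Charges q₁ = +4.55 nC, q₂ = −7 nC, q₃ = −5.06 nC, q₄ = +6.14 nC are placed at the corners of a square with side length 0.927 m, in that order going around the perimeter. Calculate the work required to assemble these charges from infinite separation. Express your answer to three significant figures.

-4.48×10⁻⁷ J

The assembly work is the sum of pairwise potential energies, U = Σ_{i<j} kqᵢqⱼ/rᵢⱼ.
The four side pairs have separation 0.927 m and the two diagonal pairs 1.31 m.
Summing all 6 pair terms gives U = -4.48×10⁻⁷ J.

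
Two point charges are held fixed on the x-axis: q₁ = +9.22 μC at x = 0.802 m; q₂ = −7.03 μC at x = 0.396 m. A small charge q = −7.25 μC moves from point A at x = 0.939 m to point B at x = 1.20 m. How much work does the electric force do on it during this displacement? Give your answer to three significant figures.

-2.60 J

The work done by the electric force is W_field = −ΔU = −q(V_B − V_A) = q(V_A − V_B).
At A: distances to the source charges are 0.137 m, 0.543 m; V_A = Σ kqᵢ/rᵢ = 4.89×10⁵ V.
At B: distances to the source charges are 0.398 m, 0.804 m; V_B = Σ kqᵢ/rᵢ = 1.30×10⁵ V.
ΔV = V_B − V_A = -3.59×10⁵ V.
W_field = −qΔV = −(-7.25×10⁻⁶ C)(-3.59×10⁵ V) = -2.60 J.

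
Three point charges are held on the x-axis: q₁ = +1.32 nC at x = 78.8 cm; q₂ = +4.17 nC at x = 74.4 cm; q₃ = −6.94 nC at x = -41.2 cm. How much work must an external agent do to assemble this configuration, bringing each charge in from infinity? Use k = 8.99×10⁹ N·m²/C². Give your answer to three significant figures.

The work to assemble the configuration equals its total potential energy, U = Σ kqᵢqⱼ/rᵢⱼ over all pairs.
Pair separations: r₁₂ = 0.0440 m, r₁₃ = 1.20 m, r₂₃ = 1.16 m.
U = (1.12×10⁻⁶) + (-6.86×10⁻⁸) + (-2.25×10⁻⁷) = 8.31×10⁻⁷ J.

8.31×10⁻⁷ J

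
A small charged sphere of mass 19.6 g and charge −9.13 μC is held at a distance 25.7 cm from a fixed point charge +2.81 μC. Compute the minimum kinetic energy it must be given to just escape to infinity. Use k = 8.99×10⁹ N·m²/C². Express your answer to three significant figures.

0.897 J

To just escape, total mechanical energy must reach zero at infinity: ½mv²_min + U = 0, so ½mv²_min = −U = |kQq|/r.
|U| = |kQq|/r = (8.99×10⁹ N·m²/C²)(2.81×10⁻⁶)(9.13×10⁻⁶)/(0.257) = 0.897 J.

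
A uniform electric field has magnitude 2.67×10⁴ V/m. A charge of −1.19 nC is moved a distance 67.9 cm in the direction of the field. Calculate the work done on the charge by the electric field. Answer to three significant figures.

-2.16×10⁻⁵ J

The potential change for a displacement 67.9 cm in the direction of the field is ΔV = −Ed = -1.81×10⁴ V.
W_field = −qΔV = -2.16×10⁻⁵ J.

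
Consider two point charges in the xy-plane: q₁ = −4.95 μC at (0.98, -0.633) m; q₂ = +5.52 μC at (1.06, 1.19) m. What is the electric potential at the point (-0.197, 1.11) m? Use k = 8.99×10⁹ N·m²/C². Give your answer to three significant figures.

The total potential is the scalar sum of each charge's contribution, V = Σ kqᵢ/rᵢ.
Distances from the field point to each charge: r₁ = 2.10 m, r₂ = 1.26 m.
V = k[(-4.95×10⁻⁶)/(2.10) + (5.52×10⁻⁶)/(1.26)] = 1.82×10⁴ V.

1.82×10⁴ V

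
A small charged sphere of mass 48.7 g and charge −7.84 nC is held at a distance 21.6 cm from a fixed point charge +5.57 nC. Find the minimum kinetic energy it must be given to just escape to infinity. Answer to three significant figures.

1.82×10⁻⁶ J

To just escape, total mechanical energy must reach zero at infinity: ½mv²_min + U = 0, so ½mv²_min = −U = |kQq|/r.
|U| = |kQq|/r = (8.99×10⁹ N·m²/C²)(5.57×10⁻⁹)(7.84×10⁻⁹)/(0.216) = 1.82×10⁻⁶ J.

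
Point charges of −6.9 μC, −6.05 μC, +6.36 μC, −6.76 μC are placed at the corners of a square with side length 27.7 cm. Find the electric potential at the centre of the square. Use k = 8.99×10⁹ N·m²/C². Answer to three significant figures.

-6.13×10⁵ V

The total potential is the scalar sum of each charge's contribution, V = Σ kqᵢ/rᵢ.
The distance from each corner to the centre is a√2/2 = 0.196 m.
V = k[(-6.90×10⁻⁶)/(0.196) + (-6.05×10⁻⁶)/(0.196) + (6.36×10⁻⁶)/(0.196) + (-6.76×10⁻⁶)/(0.196)] = -6.13×10⁵ V.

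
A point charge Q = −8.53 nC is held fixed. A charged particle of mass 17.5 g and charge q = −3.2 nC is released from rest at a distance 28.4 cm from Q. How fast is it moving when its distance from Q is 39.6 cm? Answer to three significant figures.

5.28×10⁻³ m/s

Only the electrostatic force acts, so mechanical energy is conserved: ½mv² = U₁ − U₂ = kQq(1/r₁ − 1/r₂).
U₁ − U₂ = (8.99×10⁹ N·m²/C²)(-8.53×10⁻⁹ C)(-3.20×10⁻⁹ C)(1/0.284 − 1/0.396) = 2.44×10⁻⁷ J.
v = √(2·2.44×10⁻⁷/0.0175) = 5.28×10⁻³ m/s.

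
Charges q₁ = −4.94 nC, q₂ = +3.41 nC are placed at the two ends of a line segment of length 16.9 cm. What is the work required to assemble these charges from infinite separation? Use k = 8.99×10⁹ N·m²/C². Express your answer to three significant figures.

The assembly work is the sum of pairwise potential energies, U = Σ_{i<j} kqᵢqⱼ/rᵢⱼ.
The separation is r = 0.169 m.
U = (-8.96×10⁻⁷) = -8.96×10⁻⁷ J.

-8.96×10⁻⁷ J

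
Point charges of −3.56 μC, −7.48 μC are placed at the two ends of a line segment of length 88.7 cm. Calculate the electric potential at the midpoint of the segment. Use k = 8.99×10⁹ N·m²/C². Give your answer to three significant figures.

Electric potential is a scalar, so the contributions from each charge add algebraically: V = Σ kqᵢ/rᵢ.
Each charge is 0.444 m from the midpoint.
V = k[(-3.56×10⁻⁶)/(0.444) + (-7.48×10⁻⁶)/(0.444)] = -2.24×10⁵ V.

-2.24×10⁵ V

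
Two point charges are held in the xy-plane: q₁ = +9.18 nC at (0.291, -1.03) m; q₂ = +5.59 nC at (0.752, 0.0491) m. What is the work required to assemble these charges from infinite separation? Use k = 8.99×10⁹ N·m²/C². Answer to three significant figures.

3.93×10⁻⁷ J

The assembly work is the sum of pairwise potential energies, U = Σ_{i<j} kqᵢqⱼ/rᵢⱼ.
Pair separations: r₁₂ = 1.17 m.
U = (3.93×10⁻⁷) = 3.93×10⁻⁷ J.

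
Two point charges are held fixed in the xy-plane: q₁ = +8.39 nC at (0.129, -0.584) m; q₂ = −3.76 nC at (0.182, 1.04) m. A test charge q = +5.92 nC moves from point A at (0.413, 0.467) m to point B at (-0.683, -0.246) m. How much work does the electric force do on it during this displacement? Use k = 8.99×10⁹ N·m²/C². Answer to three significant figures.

The work done by the electric force is W_field = −ΔU = −q(V_B − V_A) = q(V_A − V_B).
At A: distances to the source charges are 1.09 m, 0.618 m; V_A = Σ kqᵢ/rᵢ = 14.6 V.
At B: distances to the source charges are 0.880 m, 1.55 m; V_B = Σ kqᵢ/rᵢ = 63.9 V.
ΔV = V_B − V_A = 49.4 V.
W_field = −qΔV = −(5.92×10⁻⁹ C)(49.4 V) = -2.92×10⁻⁷ J.

-2.92×10⁻⁷ J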